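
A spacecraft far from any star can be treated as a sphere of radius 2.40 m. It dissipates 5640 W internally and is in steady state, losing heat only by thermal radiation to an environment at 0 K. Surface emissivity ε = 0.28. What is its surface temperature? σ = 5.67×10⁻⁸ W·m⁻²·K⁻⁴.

T ≈ 265 K

Steady state: internal power = radiated power, P = εσA T⁴.
Radiating area A = 4πr² = 72.38 m².
T⁴ = P/(εσA) = 5640/(0.28·5.67×10⁻⁸·72.38) = 4.908×10⁹ K⁴.
T = (4.908×10⁹)^(1/4).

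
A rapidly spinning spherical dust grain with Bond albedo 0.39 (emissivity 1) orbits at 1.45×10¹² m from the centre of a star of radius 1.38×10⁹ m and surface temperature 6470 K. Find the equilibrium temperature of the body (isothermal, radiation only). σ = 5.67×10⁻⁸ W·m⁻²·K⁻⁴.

T ≈ 125 K

The star's surface emits σT_*⁴; at distance d the flux is S = σT_*⁴(R_*/d)².
S = 5.67×10⁻⁸·(6470)⁴·(1.38×10⁹/1.45×10¹²)² = 90.00 W/m².
For an isothermal sphere T⁴ = (1−a)S/(4σ) = 2.421×10⁸ K⁴.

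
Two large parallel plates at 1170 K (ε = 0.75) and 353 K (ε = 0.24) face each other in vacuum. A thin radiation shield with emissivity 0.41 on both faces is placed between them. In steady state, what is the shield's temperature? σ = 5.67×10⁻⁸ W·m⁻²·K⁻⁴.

T_s ≈ 1060 K

In steady state the net flux on the hot side equals that on the cold side.
σ(T₁⁴−T_s⁴)/D₁ = σ(T_s⁴−T₂⁴)/D₂, with D₁ = 1/ε₁+1/ε_s−1 = 2.772, D₂ = 1/ε_s+1/ε₂−1 = 5.606.
Solve for T_s⁴: T_s⁴ = (D₂·T₁⁴ + D₁·T₂⁴)/(D₁+D₂) = 1.259×10¹² K⁴.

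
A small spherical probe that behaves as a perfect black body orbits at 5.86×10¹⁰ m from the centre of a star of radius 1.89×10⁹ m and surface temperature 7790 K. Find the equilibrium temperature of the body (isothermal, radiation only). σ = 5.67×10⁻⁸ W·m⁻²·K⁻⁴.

T ≈ 989 K

The star's surface emits σT_*⁴; at distance d the flux is S = σT_*⁴(R_*/d)².
S = 5.67×10⁻⁸·(7790)⁴·(1.89×10⁹/5.86×10¹⁰)² = 2.172×10⁵ W/m².
For an isothermal sphere T⁴ = (1−a)S/(4σ) = 9.577×10¹¹ K⁴.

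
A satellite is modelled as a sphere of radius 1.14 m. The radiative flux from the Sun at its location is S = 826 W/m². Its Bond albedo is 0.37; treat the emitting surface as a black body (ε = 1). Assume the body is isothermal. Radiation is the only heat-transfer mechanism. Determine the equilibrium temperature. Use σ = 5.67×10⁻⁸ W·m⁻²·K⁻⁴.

T ≈ 219 K

At equilibrium, absorbed power = emitted power.
Absorbing cross-section = πr² = 4.083 m²; emitting surface = 4πr² = 16.33 m² (ratio 4).
(1−a)S·A_cross = εσ·A_surf·T⁴  ⇒  T⁴ = (1−a)S/(4σ).
T⁴ = 0.630·826/(4·5.67×10⁻⁸) = 2.294×10⁹ K⁴.
T = (2.294×10⁹)^(1/4).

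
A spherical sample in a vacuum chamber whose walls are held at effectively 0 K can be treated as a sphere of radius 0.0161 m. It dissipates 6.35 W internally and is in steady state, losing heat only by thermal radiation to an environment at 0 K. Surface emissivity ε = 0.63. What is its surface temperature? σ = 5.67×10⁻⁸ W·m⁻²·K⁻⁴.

T ≈ 483 K

Steady state: internal power = radiated power, P = εσA T⁴.
Radiating area A = 4πr² = 0.003257 m².
T⁴ = P/(εσA) = 6.35/(0.63·5.67×10⁻⁸·0.003257) = 5.457×10¹⁰ K⁴.
T = (5.457×10¹⁰)^(1/4).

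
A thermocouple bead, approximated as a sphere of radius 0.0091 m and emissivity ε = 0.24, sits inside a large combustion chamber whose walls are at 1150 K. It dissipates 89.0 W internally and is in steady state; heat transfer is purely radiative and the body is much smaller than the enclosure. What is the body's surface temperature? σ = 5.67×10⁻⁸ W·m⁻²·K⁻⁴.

For a small grey body in a large enclosure, net radiated power = εσA(T⁴ − T_w⁴).
Steady state: P = εσA(T⁴ − T_w⁴) with A = 4πr² = 0.001041 m².
T⁴ = P/(εσA) + T_w⁴ = 89.0/(0.24·5.67×10⁻⁸·0.001041) + (1150)⁴
    = 6.285×10¹² + 1.749×10¹² = 8.034×10¹² K⁴.

T ≈ 1680 K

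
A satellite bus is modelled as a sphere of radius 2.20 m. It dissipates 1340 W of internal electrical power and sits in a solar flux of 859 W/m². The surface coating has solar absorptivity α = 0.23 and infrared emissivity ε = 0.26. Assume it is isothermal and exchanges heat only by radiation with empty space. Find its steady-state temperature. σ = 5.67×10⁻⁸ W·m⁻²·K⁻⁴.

T ≈ 264 K

At steady state, absorbed solar power + internal power = radiated power.
Absorbed: α·S·A_cross = 0.23·859·15.21 = 3004 W (cross-section πr²).
Total input = 3004 + 1340 = 4344 W.
Radiated: εσ·A_surf·T⁴ with A_surf = 4πr² = 60.82 m².
T⁴ = 4344/(0.26·5.67×10⁻⁸·60.82) = 4.845×10⁹ K⁴.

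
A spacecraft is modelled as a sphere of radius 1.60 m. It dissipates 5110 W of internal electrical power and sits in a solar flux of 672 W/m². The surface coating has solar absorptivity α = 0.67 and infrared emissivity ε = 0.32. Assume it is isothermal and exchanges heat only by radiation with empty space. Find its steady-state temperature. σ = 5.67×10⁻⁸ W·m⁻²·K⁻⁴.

At steady state, absorbed solar power + internal power = radiated power.
Absorbed: α·S·A_cross = 0.67·672·8.042 = 3621 W (cross-section πr²).
Total input = 3621 + 5110 = 8731 W.
Radiated: εσ·A_surf·T⁴ with A_surf = 4πr² = 32.17 m².
T⁴ = 8731/(0.32·5.67×10⁻⁸·32.17) = 1.496×10¹⁰ K⁴.

T ≈ 350 K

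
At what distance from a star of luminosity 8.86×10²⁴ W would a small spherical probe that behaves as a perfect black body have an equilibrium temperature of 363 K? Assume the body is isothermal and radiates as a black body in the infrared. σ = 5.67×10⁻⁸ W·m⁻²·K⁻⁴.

d ≈ 1.34×10¹⁰ m

For an isothermal black-emitting sphere, (1−a)S·πr² = σ·4πr²·T⁴ ⇒ S = 4σT⁴/(1−a).
S = 4·5.67×10⁻⁸·(363)⁴/1.00 = 3938 W/m².
Flux falls as S = L/(4πd²), so d = √(L/(4πS)) = √(8.86×10²⁴/(4π·3938)).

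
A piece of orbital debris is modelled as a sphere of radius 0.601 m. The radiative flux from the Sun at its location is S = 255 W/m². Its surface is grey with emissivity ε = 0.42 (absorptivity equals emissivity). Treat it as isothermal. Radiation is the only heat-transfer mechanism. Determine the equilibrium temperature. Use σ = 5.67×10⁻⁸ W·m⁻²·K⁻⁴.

At equilibrium, absorbed power = emitted power.
Absorbing cross-section = πr² = 1.135 m²; emitting surface = 4πr² = 4.539 m² (ratio 4).
εS·A_cross = εσ·A_surf·T⁴  ⇒  T⁴ = S/(4σ)   (ε cancels).
T⁴ = 255/(4·5.67×10⁻⁸) = 1.124×10⁹ K⁴.
T = (1.124×10⁹)^(1/4).

T ≈ 183 K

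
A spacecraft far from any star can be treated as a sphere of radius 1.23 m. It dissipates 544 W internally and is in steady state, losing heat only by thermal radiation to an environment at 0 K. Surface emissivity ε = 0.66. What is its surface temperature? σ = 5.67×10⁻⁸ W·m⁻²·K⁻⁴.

T ≈ 166 K

Steady state: internal power = radiated power, P = εσA T⁴.
Radiating area A = 4πr² = 19.01 m².
T⁴ = P/(εσA) = 544/(0.66·5.67×10⁻⁸·19.01) = 7.646×10⁸ K⁴.
T = (7.646×10⁸)^(1/4).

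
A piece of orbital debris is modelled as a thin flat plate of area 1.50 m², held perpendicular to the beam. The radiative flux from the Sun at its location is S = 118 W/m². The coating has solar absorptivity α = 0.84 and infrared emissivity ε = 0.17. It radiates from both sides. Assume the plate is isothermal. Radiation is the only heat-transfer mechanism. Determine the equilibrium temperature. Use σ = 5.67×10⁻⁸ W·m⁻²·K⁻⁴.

T ≈ 268 K

At equilibrium, absorbed power = emitted power.
Absorbing cross-section = A = 1.500 m²; emitting surface = 2A = 3.000 m² (ratio 2).
αS·A_cross = εσ·A_surf·T⁴  ⇒  T⁴ = αS/(ε·2σ).
T⁴ = 0.840·118/(0.17·2·5.67×10⁻⁸) = 5.142×10⁹ K⁴.
T = (5.142×10⁹)^(1/4).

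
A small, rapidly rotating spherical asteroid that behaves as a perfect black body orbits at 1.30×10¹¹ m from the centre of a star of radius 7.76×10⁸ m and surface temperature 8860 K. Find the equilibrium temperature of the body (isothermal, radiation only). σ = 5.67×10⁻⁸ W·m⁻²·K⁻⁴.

T ≈ 484 K

The star's surface emits σT_*⁴; at distance d the flux is S = σT_*⁴(R_*/d)².
S = 5.67×10⁻⁸·(8860)⁴·(7.76×10⁸/1.30×10¹¹)² = 12450 W/m².
For an isothermal sphere T⁴ = (1−a)S/(4σ) = 5.489×10¹⁰ K⁴.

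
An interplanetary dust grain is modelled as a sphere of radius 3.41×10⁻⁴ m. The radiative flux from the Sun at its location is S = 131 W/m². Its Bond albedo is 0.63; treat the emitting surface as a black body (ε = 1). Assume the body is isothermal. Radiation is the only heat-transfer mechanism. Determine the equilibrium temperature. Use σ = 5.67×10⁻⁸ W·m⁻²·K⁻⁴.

At equilibrium, absorbed power = emitted power.
Absorbing cross-section = πr² = 3.653×10⁻⁷ m²; emitting surface = 4πr² = 1.461×10⁻⁶ m² (ratio 4).
(1−a)S·A_cross = εσ·A_surf·T⁴  ⇒  T⁴ = (1−a)S/(4σ).
T⁴ = 0.370·131/(4·5.67×10⁻⁸) = 2.137×10⁸ K⁴.
T = (2.137×10⁸)^(1/4).

T ≈ 121 K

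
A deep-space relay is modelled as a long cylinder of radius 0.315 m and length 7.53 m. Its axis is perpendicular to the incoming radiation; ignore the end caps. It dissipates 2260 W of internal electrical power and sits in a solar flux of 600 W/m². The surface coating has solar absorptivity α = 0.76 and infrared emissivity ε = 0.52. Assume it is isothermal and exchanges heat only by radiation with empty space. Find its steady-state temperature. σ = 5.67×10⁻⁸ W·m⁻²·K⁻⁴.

T ≈ 317 K

At steady state, absorbed solar power + internal power = radiated power.
Absorbed: α·S·A_cross = 0.76·600·4.744 = 2163 W (cross-section 2rL).
Total input = 2163 + 2260 = 4423 W.
Radiated: εσ·A_surf·T⁴ with A_surf = 2πrL = 14.90 m².
T⁴ = 4423/(0.52·5.67×10⁻⁸·14.90) = 1.007×10¹⁰ K⁴.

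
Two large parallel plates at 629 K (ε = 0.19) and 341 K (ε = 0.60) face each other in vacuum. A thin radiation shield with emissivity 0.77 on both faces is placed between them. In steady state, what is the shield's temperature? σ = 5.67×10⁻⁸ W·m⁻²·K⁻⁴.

T_s ≈ 475 K

In steady state the net flux on the hot side equals that on the cold side.
σ(T₁⁴−T_s⁴)/D₁ = σ(T_s⁴−T₂⁴)/D₂, with D₁ = 1/ε₁+1/ε_s−1 = 5.562, D₂ = 1/ε_s+1/ε₂−1 = 1.965.
Solve for T_s⁴: T_s⁴ = (D₂·T₁⁴ + D₁·T₂⁴)/(D₁+D₂) = 5.086×10¹⁰ K⁴.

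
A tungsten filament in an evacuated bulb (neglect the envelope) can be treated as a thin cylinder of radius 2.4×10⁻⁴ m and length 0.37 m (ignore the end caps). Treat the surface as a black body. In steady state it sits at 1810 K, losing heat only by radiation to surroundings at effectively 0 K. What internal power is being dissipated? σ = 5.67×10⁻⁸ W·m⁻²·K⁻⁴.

Steady state: P = εσA T⁴.
A = 2πrL = 5.579×10⁻⁴ m²; T⁴ = (1810)⁴ = 1.073×10¹³ K⁴.
P = 1.0 × 5.67×10⁻⁸ × 5.579×10⁻⁴ × 1.073×10¹³.

P ≈ 340 W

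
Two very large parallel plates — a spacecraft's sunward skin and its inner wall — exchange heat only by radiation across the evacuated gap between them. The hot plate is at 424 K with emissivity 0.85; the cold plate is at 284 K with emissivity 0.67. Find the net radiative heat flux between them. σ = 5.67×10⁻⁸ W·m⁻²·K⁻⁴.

q ≈ 877 W/m²

For two infinite grey parallel plates, q = σ(T₁⁴ − T₂⁴)/(1/ε₁ + 1/ε₂ − 1).
T₁⁴ − T₂⁴ = 3.232×10¹⁰ − 6.505×10⁹ = 2.581×10¹⁰ K⁴.
1/ε₁ + 1/ε₂ − 1 = 1.176 + 1.493 − 1 = 1.669.
q = 5.67×10⁻⁸ × 2.581×10¹⁰ / 1.669.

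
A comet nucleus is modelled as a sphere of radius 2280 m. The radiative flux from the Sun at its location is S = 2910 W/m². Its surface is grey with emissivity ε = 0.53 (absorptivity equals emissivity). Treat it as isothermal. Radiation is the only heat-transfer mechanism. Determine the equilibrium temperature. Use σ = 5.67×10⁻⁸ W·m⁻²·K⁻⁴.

T ≈ 337 K

At equilibrium, absorbed power = emitted power.
Absorbing cross-section = πr² = 1.633×10⁷ m²; emitting surface = 4πr² = 6.533×10⁷ m² (ratio 4).
εS·A_cross = εσ·A_surf·T⁴  ⇒  T⁴ = S/(4σ)   (ε cancels).
T⁴ = 2910/(4·5.67×10⁻⁸) = 1.283×10¹⁰ K⁴.
T = (1.283×10¹⁰)^(1/4).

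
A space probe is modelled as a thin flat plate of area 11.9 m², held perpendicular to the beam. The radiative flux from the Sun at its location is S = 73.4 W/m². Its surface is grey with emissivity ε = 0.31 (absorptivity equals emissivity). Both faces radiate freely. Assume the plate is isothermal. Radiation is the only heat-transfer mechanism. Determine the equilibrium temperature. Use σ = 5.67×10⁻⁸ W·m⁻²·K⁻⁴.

T ≈ 160 K

At equilibrium, absorbed power = emitted power.
Absorbing cross-section = A = 11.90 m²; emitting surface = 2A = 23.80 m² (ratio 2).
εS·A_cross = εσ·A_surf·T⁴  ⇒  T⁴ = S/(2σ)   (ε cancels).
T⁴ = 73.4/(2·5.67×10⁻⁸) = 6.473×10⁸ K⁴.
T = (6.473×10⁸)^(1/4).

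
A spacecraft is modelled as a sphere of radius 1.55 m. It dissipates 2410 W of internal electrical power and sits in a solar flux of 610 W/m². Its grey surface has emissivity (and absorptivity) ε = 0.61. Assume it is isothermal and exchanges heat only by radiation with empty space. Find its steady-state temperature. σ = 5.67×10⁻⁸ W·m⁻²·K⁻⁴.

At steady state, absorbed solar power + internal power = radiated power.
Absorbed: α·S·A_cross = 0.61·610·7.548 = 2808 W (cross-section πr²).
Total input = 2808 + 2410 = 5218 W.
Radiated: εσ·A_surf·T⁴ with A_surf = 4πr² = 30.19 m².
T⁴ = 5218/(0.61·5.67×10⁻⁸·30.19) = 4.998×10⁹ K⁴.

T ≈ 266 K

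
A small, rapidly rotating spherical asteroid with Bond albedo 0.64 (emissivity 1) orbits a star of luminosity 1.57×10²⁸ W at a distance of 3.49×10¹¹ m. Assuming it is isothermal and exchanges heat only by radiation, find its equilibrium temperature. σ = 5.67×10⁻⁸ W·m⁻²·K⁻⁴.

T ≈ 357 K

First find the stellar flux at distance d: S = L/(4πd²) = 1.57×10²⁸/(4π·(3.49×10¹¹)²) = 10260 W/m².
For an isothermal sphere, absorbed (1−a)S·πr² = emitted σ·4πr²·T⁴, so T⁴ = (1−a)S/(4σ).
T⁴ = 0.360·10260/(4·5.67×10⁻⁸) = 1.628×10¹⁰ K⁴.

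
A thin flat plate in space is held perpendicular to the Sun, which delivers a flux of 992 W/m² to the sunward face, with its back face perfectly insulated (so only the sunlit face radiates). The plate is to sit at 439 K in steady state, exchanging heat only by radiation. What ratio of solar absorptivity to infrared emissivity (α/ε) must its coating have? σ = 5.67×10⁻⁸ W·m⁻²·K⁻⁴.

α/ε ≈ 2.12

Balance: αS·A = εσ·1A·T⁴ ⇒ α/ε = σT⁴/S.
α/ε = 5.67×10⁻⁸·(439)⁴/992 = 5.67×10⁻⁸·3.714×10¹⁰/992.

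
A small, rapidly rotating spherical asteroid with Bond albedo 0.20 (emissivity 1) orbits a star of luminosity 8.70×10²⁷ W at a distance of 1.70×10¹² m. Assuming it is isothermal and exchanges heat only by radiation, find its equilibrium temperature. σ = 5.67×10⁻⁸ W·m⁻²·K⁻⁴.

T ≈ 170 K

First find the stellar flux at distance d: S = L/(4πd²) = 8.70×10²⁷/(4π·(1.70×10¹²)²) = 239.6 W/m².
For an isothermal sphere, absorbed (1−a)S·πr² = emitted σ·4πr²·T⁴, so T⁴ = (1−a)S/(4σ).
T⁴ = 0.800·239.6/(4·5.67×10⁻⁸) = 8.450×10⁸ K⁴.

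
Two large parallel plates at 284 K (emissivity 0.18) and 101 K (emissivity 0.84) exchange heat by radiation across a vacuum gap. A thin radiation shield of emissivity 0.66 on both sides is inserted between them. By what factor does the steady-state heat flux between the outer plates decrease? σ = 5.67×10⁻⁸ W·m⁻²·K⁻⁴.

factor ≈ 1.35

Without shield: q₀ = σΔ(T⁴)/(1/ε₁+1/ε₂−1) with denominator 5.746.
With shield the two gaps are in series; the resistances add: (1/ε₁+1/ε_s−1)+(1/ε_s+1/ε₂−1) = 6.071+1.706 = 7.776.
Heat-flux ratio q₀/q = 7.776/5.746.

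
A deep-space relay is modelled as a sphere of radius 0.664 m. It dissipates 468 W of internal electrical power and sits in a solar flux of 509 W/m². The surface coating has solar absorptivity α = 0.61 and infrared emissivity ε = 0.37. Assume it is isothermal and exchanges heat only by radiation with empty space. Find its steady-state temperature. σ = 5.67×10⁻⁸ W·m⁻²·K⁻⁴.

At steady state, absorbed solar power + internal power = radiated power.
Absorbed: α·S·A_cross = 0.61·509·1.385 = 430.1 W (cross-section πr²).
Total input = 430.1 + 468 = 898.1 W.
Radiated: εσ·A_surf·T⁴ with A_surf = 4πr² = 5.540 m².
T⁴ = 898.1/(0.37·5.67×10⁻⁸·5.540) = 7.726×10⁹ K⁴.

T ≈ 296 K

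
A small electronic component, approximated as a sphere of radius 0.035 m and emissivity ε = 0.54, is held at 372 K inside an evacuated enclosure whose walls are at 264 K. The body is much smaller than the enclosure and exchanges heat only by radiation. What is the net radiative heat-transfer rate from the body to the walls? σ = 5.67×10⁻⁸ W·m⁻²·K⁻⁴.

For a small grey body in a large enclosure: P_net = εσA(T_body⁴ − T_wall⁴).
A = 4πr² = 0.01539 m²; T_body⁴ − T_wall⁴ = 1.915×10¹⁰ − 4.858×10⁹ = 1.429×10¹⁰ K⁴.
|P_net| = 0.54·5.67×10⁻⁸·0.01539·1.429×10¹⁰.

P_net ≈ 6.74 W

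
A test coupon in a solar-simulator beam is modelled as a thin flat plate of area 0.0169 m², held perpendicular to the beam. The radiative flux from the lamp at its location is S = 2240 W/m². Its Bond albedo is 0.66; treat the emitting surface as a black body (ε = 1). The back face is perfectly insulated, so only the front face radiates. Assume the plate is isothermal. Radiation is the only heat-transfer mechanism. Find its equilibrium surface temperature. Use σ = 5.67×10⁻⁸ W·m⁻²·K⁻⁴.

At equilibrium, absorbed power = emitted power.
Absorbing cross-section = A = 0.01690 m²; emitting surface = A = 0.01690 m² (ratio 1).
(1−a)S·A_cross = εσ·A_surf·T⁴  ⇒  T⁴ = (1−a)S/(1σ).
T⁴ = 0.340·2240/(1·5.67×10⁻⁸) = 1.343×10¹⁰ K⁴.
T = (1.343×10¹⁰)^(1/4).

T ≈ 340 K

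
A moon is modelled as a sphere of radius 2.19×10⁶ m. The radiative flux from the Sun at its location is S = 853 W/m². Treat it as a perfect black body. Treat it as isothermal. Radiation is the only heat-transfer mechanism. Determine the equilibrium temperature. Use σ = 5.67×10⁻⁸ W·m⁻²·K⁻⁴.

At equilibrium, absorbed power = emitted power.
Absorbing cross-section = πr² = 1.507×10¹³ m²; emitting surface = 4πr² = 6.027×10¹³ m² (ratio 4).
S·A_cross = εσ·A_surf·T⁴  ⇒  T⁴ = S/(4σ).
T⁴ = 1.00·853/(4·5.67×10⁻⁸) = 3.761×10⁹ K⁴.
T = (3.761×10⁹)^(1/4).

T ≈ 248 K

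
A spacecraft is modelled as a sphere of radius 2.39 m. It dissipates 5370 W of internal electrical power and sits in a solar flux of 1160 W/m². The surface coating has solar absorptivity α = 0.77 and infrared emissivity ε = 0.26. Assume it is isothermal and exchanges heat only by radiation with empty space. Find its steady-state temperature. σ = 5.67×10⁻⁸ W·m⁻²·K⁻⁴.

At steady state, absorbed solar power + internal power = radiated power.
Absorbed: α·S·A_cross = 0.77·1160·17.95 = 16030 W (cross-section πr²).
Total input = 16030 + 5370 = 21400 W.
Radiated: εσ·A_surf·T⁴ with A_surf = 4πr² = 71.78 m².
T⁴ = 21400/(0.26·5.67×10⁻⁸·71.78) = 2.022×10¹⁰ K⁴.

T ≈ 377 K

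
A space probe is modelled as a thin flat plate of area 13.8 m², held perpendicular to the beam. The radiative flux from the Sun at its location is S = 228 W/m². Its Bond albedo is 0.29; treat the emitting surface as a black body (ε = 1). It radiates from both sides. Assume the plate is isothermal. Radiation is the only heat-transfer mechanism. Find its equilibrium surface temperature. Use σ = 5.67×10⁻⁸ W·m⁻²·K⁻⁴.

At equilibrium, absorbed power = emitted power.
Absorbing cross-section = A = 13.80 m²; emitting surface = 2A = 27.60 m² (ratio 2).
(1−a)S·A_cross = εσ·A_surf·T⁴  ⇒  T⁴ = (1−a)S/(2σ).
T⁴ = 0.710·228/(2·5.67×10⁻⁸) = 1.428×10⁹ K⁴.
T = (1.428×10⁹)^(1/4).

T ≈ 194 K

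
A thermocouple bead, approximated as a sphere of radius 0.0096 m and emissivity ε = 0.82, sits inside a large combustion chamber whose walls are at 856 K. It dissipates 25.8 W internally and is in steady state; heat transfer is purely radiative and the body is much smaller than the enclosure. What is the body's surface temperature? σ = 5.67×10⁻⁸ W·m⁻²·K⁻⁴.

T ≈ 1000 K

For a small grey body in a large enclosure, net radiated power = εσA(T⁴ − T_w⁴).
Steady state: P = εσA(T⁴ − T_w⁴) with A = 4πr² = 0.001158 m².
T⁴ = P/(εσA) + T_w⁴ = 25.8/(0.82·5.67×10⁻⁸·0.001158) + (856)⁴
    = 4.791×10¹¹ + 5.369×10¹¹ = 1.016×10¹² K⁴.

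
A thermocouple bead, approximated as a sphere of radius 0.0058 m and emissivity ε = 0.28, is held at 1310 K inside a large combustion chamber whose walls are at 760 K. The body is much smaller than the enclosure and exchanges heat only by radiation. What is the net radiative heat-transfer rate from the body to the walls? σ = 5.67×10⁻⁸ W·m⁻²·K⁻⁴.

P_net ≈ 17.5 W

For a small grey body in a large enclosure: P_net = εσA(T_body⁴ − T_wall⁴).
A = 4πr² = 4.227×10⁻⁴ m²; T_body⁴ − T_wall⁴ = 2.945×10¹² − 3.336×10¹¹ = 2.611×10¹² K⁴.
|P_net| = 0.28·5.67×10⁻⁸·4.227×10⁻⁴·2.611×10¹².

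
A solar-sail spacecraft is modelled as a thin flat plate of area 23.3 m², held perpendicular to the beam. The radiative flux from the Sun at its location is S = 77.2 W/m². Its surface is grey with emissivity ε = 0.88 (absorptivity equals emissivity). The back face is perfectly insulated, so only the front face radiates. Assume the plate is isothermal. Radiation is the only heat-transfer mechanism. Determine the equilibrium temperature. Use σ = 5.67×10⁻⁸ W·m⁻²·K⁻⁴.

T ≈ 192 K

At equilibrium, absorbed power = emitted power.
Absorbing cross-section = A = 23.30 m²; emitting surface = A = 23.30 m² (ratio 1).
εS·A_cross = εσ·A_surf·T⁴  ⇒  T⁴ = S/(1σ)   (ε cancels).
T⁴ = 77.2/(1·5.67×10⁻⁸) = 1.362×10⁹ K⁴.
T = (1.362×10⁹)^(1/4).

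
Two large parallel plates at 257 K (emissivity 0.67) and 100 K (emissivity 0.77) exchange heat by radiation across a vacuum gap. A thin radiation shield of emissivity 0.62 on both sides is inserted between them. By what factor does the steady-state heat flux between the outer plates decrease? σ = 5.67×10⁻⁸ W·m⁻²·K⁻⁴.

factor ≈ 2.24

Without shield: q₀ = σΔ(T⁴)/(1/ε₁+1/ε₂−1) with denominator 1.791.
With shield the two gaps are in series; the resistances add: (1/ε₁+1/ε_s−1)+(1/ε_s+1/ε₂−1) = 2.105+1.912 = 4.017.
Heat-flux ratio q₀/q = 4.017/1.791.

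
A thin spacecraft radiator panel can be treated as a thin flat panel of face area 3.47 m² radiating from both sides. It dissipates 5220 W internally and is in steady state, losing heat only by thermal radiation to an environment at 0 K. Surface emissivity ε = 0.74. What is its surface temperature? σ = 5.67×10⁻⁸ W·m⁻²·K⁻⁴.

T ≈ 366 K

Steady state: internal power = radiated power, P = εσA T⁴.
Radiating area A = 2·3.47 = 6.940 m².
T⁴ = P/(εσA) = 5220/(0.74·5.67×10⁻⁸·6.940) = 1.793×10¹⁰ K⁴.
T = (1.793×10¹⁰)^(1/4).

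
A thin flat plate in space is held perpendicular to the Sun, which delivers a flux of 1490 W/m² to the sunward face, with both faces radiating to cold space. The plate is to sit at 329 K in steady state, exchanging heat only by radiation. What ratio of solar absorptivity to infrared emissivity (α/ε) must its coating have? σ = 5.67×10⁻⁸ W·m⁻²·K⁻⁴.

Balance: αS·A = εσ·2A·T⁴ ⇒ α/ε = 2σT⁴/S.
α/ε = 2·5.67×10⁻⁸·(329)⁴/1490 = 2·5.67×10⁻⁸·1.172×10¹⁰/1490.

α/ε ≈ 0.892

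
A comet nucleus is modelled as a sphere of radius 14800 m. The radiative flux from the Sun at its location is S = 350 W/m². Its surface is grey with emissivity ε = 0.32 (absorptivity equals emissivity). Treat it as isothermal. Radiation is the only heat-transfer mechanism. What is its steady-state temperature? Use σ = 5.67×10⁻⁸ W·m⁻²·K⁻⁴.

T ≈ 198 K

At equilibrium, absorbed power = emitted power.
Absorbing cross-section = πr² = 6.881×10⁸ m²; emitting surface = 4πr² = 2.753×10⁹ m² (ratio 4).
εS·A_cross = εσ·A_surf·T⁴  ⇒  T⁴ = S/(4σ)   (ε cancels).
T⁴ = 350/(4·5.67×10⁻⁸) = 1.543×10⁹ K⁴.
T = (1.543×10⁹)^(1/4).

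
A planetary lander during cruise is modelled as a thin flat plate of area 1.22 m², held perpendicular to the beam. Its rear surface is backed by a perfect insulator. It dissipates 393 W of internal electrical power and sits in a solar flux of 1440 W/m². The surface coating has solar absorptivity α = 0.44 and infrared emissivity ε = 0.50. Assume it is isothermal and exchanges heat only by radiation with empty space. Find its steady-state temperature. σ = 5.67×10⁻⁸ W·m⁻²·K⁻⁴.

At steady state, absorbed solar power + internal power = radiated power.
Absorbed: α·S·A_cross = 0.44·1440·1.220 = 773.0 W (cross-section A).
Total input = 773.0 + 393 = 1166 W.
Radiated: εσ·A_surf·T⁴ with A_surf = A = 1.220 m².
T⁴ = 1166/(0.50·5.67×10⁻⁸·1.220) = 3.371×10¹⁰ K⁴.

T ≈ 428 K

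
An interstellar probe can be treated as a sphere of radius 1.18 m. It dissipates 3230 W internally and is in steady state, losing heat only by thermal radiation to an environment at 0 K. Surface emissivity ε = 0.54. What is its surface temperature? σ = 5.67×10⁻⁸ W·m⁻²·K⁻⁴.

Steady state: internal power = radiated power, P = εσA T⁴.
Radiating area A = 4πr² = 17.50 m².
T⁴ = P/(εσA) = 3230/(0.54·5.67×10⁻⁸·17.50) = 6.029×10⁹ K⁴.
T = (6.029×10⁹)^(1/4).

T ≈ 279 K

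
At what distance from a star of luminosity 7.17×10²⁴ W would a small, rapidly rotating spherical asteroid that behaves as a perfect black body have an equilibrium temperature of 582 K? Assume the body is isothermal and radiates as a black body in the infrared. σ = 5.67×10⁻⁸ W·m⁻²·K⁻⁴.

d ≈ 4.68×10⁹ m

For an isothermal black-emitting sphere, (1−a)S·πr² = σ·4πr²·T⁴ ⇒ S = 4σT⁴/(1−a).
S = 4·5.67×10⁻⁸·(582)⁴/1.00 = 26020 W/m².
Flux falls as S = L/(4πd²), so d = √(L/(4πS)) = √(7.17×10²⁴/(4π·26020)).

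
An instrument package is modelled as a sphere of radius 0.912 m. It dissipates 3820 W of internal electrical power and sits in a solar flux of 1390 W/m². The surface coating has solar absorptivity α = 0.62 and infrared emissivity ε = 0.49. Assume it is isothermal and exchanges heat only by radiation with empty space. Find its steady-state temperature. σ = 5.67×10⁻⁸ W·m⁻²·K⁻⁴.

T ≈ 380 K

At steady state, absorbed solar power + internal power = radiated power.
Absorbed: α·S·A_cross = 0.62·1390·2.613 = 2252 W (cross-section πr²).
Total input = 2252 + 3820 = 6072 W.
Radiated: εσ·A_surf·T⁴ with A_surf = 4πr² = 10.45 m².
T⁴ = 6072/(0.49·5.67×10⁻⁸·10.45) = 2.091×10¹⁰ K⁴.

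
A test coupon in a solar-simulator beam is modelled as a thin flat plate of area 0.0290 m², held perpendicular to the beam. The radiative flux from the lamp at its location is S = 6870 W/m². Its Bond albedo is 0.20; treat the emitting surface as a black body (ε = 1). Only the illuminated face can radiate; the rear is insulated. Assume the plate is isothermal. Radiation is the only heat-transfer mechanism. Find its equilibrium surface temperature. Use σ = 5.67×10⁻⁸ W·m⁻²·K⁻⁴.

T ≈ 558 K

At equilibrium, absorbed power = emitted power.
Absorbing cross-section = A = 0.02900 m²; emitting surface = A = 0.02900 m² (ratio 1).
(1−a)S·A_cross = εσ·A_surf·T⁴  ⇒  T⁴ = (1−a)S/(1σ).
T⁴ = 0.800·6870/(1·5.67×10⁻⁸) = 9.693×10¹⁰ K⁴.
T = (9.693×10¹⁰)^(1/4).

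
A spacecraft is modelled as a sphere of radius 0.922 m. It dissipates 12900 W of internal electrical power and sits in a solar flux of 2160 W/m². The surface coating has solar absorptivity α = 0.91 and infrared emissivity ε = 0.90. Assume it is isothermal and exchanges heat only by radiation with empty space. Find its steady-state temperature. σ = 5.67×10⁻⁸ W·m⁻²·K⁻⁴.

At steady state, absorbed solar power + internal power = radiated power.
Absorbed: α·S·A_cross = 0.91·2160·2.671 = 5249 W (cross-section πr²).
Total input = 5249 + 12900 = 18150 W.
Radiated: εσ·A_surf·T⁴ with A_surf = 4πr² = 10.68 m².
T⁴ = 18150/(0.90·5.67×10⁻⁸·10.68) = 3.329×10¹⁰ K⁴.

T ≈ 427 K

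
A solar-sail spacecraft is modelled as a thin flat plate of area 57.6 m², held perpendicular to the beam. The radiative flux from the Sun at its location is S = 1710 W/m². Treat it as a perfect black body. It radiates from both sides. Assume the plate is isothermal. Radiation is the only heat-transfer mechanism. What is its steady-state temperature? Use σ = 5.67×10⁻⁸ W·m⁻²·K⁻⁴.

T ≈ 350 K

At equilibrium, absorbed power = emitted power.
Absorbing cross-section = A = 57.60 m²; emitting surface = 2A = 115.2 m² (ratio 2).
S·A_cross = εσ·A_surf·T⁴  ⇒  T⁴ = S/(2σ).
T⁴ = 1.00·1710/(2·5.67×10⁻⁸) = 1.508×10¹⁰ K⁴.
T = (1.508×10¹⁰)^(1/4).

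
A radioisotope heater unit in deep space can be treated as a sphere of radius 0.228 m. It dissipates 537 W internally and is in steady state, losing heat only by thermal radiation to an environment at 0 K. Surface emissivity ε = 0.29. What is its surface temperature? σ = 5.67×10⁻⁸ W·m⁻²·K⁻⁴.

T ≈ 473 K

Steady state: internal power = radiated power, P = εσA T⁴.
Radiating area A = 4πr² = 0.6533 m².
T⁴ = P/(εσA) = 537/(0.29·5.67×10⁻⁸·0.6533) = 4.999×10¹⁰ K⁴.
T = (4.999×10¹⁰)^(1/4).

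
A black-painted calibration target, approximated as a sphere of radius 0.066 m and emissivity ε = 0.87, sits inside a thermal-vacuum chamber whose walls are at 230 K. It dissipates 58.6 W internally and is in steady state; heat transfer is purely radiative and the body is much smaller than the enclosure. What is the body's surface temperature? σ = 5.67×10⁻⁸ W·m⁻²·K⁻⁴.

For a small grey body in a large enclosure, net radiated power = εσA(T⁴ − T_w⁴).
Steady state: P = εσA(T⁴ − T_w⁴) with A = 4πr² = 0.05474 m².
T⁴ = P/(εσA) + T_w⁴ = 58.6/(0.87·5.67×10⁻⁸·0.05474) + (230)⁴
    = 2.170×10¹⁰ + 2.798×10⁹ = 2.450×10¹⁰ K⁴.

T ≈ 396 K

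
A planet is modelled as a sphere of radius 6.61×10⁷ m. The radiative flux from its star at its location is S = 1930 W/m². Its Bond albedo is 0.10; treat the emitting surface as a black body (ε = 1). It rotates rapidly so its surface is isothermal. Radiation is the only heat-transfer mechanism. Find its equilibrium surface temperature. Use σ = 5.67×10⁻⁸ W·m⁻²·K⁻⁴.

T ≈ 296 K

At equilibrium, absorbed power = emitted power.
Absorbing cross-section = πr² = 1.373×10¹⁶ m²; emitting surface = 4πr² = 5.491×10¹⁶ m² (ratio 4).
(1−a)S·A_cross = εσ·A_surf·T⁴  ⇒  T⁴ = (1−a)S/(4σ).
T⁴ = 0.900·1930/(4·5.67×10⁻⁸) = 7.659×10⁹ K⁴.
T = (7.659×10⁹)^(1/4).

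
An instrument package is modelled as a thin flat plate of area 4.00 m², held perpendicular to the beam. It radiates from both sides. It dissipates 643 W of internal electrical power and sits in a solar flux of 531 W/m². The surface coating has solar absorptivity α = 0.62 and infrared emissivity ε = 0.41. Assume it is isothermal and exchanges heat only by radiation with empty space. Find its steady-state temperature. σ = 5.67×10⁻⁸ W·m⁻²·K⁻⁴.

T ≈ 320 K

At steady state, absorbed solar power + internal power = radiated power.
Absorbed: α·S·A_cross = 0.62·531·4.000 = 1317 W (cross-section A).
Total input = 1317 + 643 = 1960 W.
Radiated: εσ·A_surf·T⁴ with A_surf = 2A = 8.000 m².
T⁴ = 1960/(0.41·5.67×10⁻⁸·8.000) = 1.054×10¹⁰ K⁴.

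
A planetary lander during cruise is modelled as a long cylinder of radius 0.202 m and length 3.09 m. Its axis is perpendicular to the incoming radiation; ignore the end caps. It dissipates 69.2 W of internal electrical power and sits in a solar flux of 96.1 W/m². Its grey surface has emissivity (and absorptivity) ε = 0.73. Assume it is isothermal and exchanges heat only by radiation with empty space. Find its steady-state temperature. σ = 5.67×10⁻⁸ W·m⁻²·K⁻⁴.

T ≈ 176 K

At steady state, absorbed solar power + internal power = radiated power.
Absorbed: α·S·A_cross = 0.73·96.1·1.248 = 87.58 W (cross-section 2rL).
Total input = 87.58 + 69.2 = 156.8 W.
Radiated: εσ·A_surf·T⁴ with A_surf = 2πrL = 3.922 m².
T⁴ = 156.8/(0.73·5.67×10⁻⁸·3.922) = 9.658×10⁸ K⁴.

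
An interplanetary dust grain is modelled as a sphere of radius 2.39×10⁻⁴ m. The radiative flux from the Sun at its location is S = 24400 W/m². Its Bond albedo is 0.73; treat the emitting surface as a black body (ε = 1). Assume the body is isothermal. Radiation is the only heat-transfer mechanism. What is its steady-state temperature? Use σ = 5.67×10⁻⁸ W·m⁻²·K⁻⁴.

T ≈ 413 K

At equilibrium, absorbed power = emitted power.
Absorbing cross-section = πr² = 1.795×10⁻⁷ m²; emitting surface = 4πr² = 7.178×10⁻⁷ m² (ratio 4).
(1−a)S·A_cross = εσ·A_surf·T⁴  ⇒  T⁴ = (1−a)S/(4σ).
T⁴ = 0.270·24400/(4·5.67×10⁻⁸) = 2.905×10¹⁰ K⁴.
T = (2.905×10¹⁰)^(1/4).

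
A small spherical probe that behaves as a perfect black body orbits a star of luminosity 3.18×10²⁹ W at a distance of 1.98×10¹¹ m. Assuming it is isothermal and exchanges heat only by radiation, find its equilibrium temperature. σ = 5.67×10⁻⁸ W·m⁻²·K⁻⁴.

First find the stellar flux at distance d: S = L/(4πd²) = 3.18×10²⁹/(4π·(1.98×10¹¹)²) = 6.455×10⁵ W/m².
For an isothermal sphere, absorbed (1−a)S·πr² = emitted σ·4πr²·T⁴, so T⁴ = (1−a)S/(4σ).
T⁴ = 1.00·6.455×10⁵/(4·5.67×10⁻⁸) = 2.846×10¹² K⁴.

T ≈ 1300 K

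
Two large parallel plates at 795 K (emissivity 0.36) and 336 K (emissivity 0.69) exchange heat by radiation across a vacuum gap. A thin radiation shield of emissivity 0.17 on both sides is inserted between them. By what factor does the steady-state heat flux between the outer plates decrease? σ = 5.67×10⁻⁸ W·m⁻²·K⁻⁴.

factor ≈ 4.34

Without shield: q₀ = σΔ(T⁴)/(1/ε₁+1/ε₂−1) with denominator 3.227.
With shield the two gaps are in series; the resistances add: (1/ε₁+1/ε_s−1)+(1/ε_s+1/ε₂−1) = 7.660+6.332 = 13.99.
Heat-flux ratio q₀/q = 13.99/3.227.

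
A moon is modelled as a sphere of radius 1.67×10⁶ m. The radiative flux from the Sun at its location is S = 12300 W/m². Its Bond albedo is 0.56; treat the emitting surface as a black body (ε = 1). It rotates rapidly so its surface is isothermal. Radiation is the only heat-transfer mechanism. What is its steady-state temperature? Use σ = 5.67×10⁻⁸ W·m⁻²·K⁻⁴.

At equilibrium, absorbed power = emitted power.
Absorbing cross-section = πr² = 8.762×10¹² m²; emitting surface = 4πr² = 3.505×10¹³ m² (ratio 4).
(1−a)S·A_cross = εσ·A_surf·T⁴  ⇒  T⁴ = (1−a)S/(4σ).
T⁴ = 0.440·12300/(4·5.67×10⁻⁸) = 2.386×10¹⁰ K⁴.
T = (2.386×10¹⁰)^(1/4).

T ≈ 393 K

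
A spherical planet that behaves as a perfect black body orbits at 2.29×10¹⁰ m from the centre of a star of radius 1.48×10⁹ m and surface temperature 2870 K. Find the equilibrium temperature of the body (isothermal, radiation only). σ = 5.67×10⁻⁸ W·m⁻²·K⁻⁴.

T ≈ 516 K

The star's surface emits σT_*⁴; at distance d the flux is S = σT_*⁴(R_*/d)².
S = 5.67×10⁻⁸·(2870)⁴·(1.48×10⁹/2.29×10¹⁰)² = 16070 W/m².
For an isothermal sphere T⁴ = (1−a)S/(4σ) = 7.085×10¹⁰ K⁴.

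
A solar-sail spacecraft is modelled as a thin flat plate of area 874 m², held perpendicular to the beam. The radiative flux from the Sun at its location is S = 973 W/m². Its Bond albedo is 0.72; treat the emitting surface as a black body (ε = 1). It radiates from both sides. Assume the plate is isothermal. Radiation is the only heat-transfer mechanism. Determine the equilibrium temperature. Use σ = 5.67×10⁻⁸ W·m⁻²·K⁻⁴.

T ≈ 221 K

At equilibrium, absorbed power = emitted power.
Absorbing cross-section = A = 874.0 m²; emitting surface = 2A = 1748 m² (ratio 2).
(1−a)S·A_cross = εσ·A_surf·T⁴  ⇒  T⁴ = (1−a)S/(2σ).
T⁴ = 0.280·973/(2·5.67×10⁻⁸) = 2.402×10⁹ K⁴.
T = (2.402×10⁹)^(1/4).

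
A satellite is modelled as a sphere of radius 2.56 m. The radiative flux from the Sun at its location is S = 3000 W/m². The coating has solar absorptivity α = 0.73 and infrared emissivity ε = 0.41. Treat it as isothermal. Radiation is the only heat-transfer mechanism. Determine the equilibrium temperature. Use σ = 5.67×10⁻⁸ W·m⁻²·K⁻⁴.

T ≈ 392 K

At equilibrium, absorbed power = emitted power.
Absorbing cross-section = πr² = 20.59 m²; emitting surface = 4πr² = 82.35 m² (ratio 4).
αS·A_cross = εσ·A_surf·T⁴  ⇒  T⁴ = αS/(ε·4σ).
T⁴ = 0.730·3000/(0.41·4·5.67×10⁻⁸) = 2.355×10¹⁰ K⁴.
T = (2.355×10¹⁰)^(1/4).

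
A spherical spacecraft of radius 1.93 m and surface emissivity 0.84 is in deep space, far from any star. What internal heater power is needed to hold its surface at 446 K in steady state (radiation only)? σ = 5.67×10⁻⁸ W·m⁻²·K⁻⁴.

P = εσ·4πr²·T⁴.
4πr² = 46.81 m²; T⁴ = 3.957×10¹⁰ K⁴.
P = 0.84·5.67×10⁻⁸·46.81·3.957×10¹⁰.

P ≈ 88200 W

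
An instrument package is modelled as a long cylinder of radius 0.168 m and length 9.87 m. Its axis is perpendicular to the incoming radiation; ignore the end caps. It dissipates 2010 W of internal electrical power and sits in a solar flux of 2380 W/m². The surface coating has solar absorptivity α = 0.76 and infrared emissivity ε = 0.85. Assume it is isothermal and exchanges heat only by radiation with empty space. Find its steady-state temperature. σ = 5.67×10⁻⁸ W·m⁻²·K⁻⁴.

At steady state, absorbed solar power + internal power = radiated power.
Absorbed: α·S·A_cross = 0.76·2380·3.316 = 5999 W (cross-section 2rL).
Total input = 5999 + 2010 = 8009 W.
Radiated: εσ·A_surf·T⁴ with A_surf = 2πrL = 10.42 m².
T⁴ = 8009/(0.85·5.67×10⁻⁸·10.42) = 1.595×10¹⁰ K⁴.

T ≈ 355 K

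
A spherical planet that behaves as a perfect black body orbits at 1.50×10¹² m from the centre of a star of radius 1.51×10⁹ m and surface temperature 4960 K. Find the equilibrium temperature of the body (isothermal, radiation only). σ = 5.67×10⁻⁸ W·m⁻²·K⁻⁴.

T ≈ 111 K

The star's surface emits σT_*⁴; at distance d the flux is S = σT_*⁴(R_*/d)².
S = 5.67×10⁻⁸·(4960)⁴·(1.51×10⁹/1.50×10¹²)² = 34.78 W/m².
For an isothermal sphere T⁴ = (1−a)S/(4σ) = 1.533×10⁸ K⁴.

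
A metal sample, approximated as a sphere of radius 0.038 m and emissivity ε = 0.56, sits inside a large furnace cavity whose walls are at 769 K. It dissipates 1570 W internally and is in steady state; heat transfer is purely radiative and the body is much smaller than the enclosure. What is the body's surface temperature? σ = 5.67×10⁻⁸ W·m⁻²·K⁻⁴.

T ≈ 1320 K

For a small grey body in a large enclosure, net radiated power = εσA(T⁴ − T_w⁴).
Steady state: P = εσA(T⁴ − T_w⁴) with A = 4πr² = 0.01815 m².
T⁴ = P/(εσA) + T_w⁴ = 1570/(0.56·5.67×10⁻⁸·0.01815) + (769)⁴
    = 2.725×10¹² + 3.497×10¹¹ = 3.075×10¹² K⁴.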